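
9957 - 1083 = 8874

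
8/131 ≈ 0.0611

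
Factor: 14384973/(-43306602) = -1 * 2^(-1) * 41^1 * 107^1 * 1093^1 * 7217767^(-1) = -4794991/14435534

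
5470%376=206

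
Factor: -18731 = -1*18731^1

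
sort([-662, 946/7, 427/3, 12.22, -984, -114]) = [-984, -662, -114, 12.22, 946/7, 427/3]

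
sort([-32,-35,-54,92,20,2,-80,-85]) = [-85,-80,-54,-35,-32,2,20,92]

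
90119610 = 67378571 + 22741039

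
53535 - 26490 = 27045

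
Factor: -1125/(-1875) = 3^1 * 5^(-1) = 3/5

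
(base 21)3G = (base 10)79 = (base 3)2221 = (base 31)2H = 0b1001111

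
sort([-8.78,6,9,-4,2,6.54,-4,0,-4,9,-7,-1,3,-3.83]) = [-8.78,-7,-4,-4,-4,-3.83,-1,0,2,3,6,6.54,9,9]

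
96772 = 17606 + 79166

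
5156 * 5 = 25780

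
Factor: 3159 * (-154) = -1 * 2^1 * 3^5 * 7^1 * 11^1 * 13^1 = -486486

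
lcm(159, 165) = 8745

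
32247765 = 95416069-63168304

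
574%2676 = 574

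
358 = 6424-6066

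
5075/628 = 8 + 51/628 ≈ 8.08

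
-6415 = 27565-33980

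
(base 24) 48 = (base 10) 104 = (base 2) 1101000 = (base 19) 59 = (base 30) 3e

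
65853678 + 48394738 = 114248416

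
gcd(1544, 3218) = 2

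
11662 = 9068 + 2594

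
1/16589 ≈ 0.0000603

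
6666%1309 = 121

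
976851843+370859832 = 1347711675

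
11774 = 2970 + 8804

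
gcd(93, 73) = 1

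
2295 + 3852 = 6147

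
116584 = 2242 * 52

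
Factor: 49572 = 2^2 * 3^6 * 17^1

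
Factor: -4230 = -1 * 2^1 * 3^2 * 5^1 * 47^1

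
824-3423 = -2599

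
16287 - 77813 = -61526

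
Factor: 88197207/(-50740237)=-1*3^1*7^2*17^1*29^1*1217^1*50740237^(-1)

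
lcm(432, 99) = 4752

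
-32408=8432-40840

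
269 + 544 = 813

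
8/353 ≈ 0.0227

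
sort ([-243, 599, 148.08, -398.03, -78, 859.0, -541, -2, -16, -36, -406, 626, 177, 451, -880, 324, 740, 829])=[-880, -541, -406, -398.03, -243, -78, -36, -16, -2, 148.08, 177, 324, 451, 599, 626, 740, 829, 859.0]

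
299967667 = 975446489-675478822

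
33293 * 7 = 233051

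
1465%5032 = 1465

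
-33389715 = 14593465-47983180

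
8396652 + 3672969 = 12069621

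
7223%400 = 23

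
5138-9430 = -4292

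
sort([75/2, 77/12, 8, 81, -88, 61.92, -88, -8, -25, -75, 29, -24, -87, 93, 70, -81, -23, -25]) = [-88, -88, -87, -81, -75, -25, -25, -24, -23, -8, 77/12, 8, 29, 75/2, 61.92, 70, 81, 93]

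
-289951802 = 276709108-566660910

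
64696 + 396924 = 461620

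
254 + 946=1200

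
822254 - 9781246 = -8958992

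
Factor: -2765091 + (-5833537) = -1*2^2*1187^1*1811^1 = -8598628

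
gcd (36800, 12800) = 1600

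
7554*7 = 52878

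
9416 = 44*214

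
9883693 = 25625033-15741340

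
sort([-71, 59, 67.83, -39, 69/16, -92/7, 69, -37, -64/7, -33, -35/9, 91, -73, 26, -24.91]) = [-73, -71, -39, -37, -33, -24.91, -92/7, -64/7, -35/9, 69/16, 26, 59, 67.83, 69, 91]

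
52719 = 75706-22987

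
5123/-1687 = -3 - 62/1687 ≈ -3.04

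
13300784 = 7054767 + 6246017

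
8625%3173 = 2279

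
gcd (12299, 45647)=7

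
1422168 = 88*16161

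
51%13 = 12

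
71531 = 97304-25773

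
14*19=266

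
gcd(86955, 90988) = 1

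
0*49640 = 0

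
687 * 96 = 65952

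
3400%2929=471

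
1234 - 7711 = -6477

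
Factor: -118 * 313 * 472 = -1 * 2^4 * 59^2 * 313^1 = -17432848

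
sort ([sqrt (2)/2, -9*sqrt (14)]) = [-9*sqrt (14), sqrt (2)/2]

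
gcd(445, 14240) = 445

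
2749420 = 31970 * 86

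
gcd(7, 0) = 7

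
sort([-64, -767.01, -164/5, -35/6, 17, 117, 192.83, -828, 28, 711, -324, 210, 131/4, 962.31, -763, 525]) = [-828, -767.01, -763, -324, -64, -164/5, -35/6, 17, 28, 131/4, 117, 192.83, 210, 525, 711, 962.31]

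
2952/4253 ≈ 0.694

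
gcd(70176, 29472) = 96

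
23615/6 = 3935 + 5/6 ≈ 3935.83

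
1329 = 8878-7549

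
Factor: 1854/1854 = 1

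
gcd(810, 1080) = 270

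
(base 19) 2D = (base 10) 51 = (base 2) 110011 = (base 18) 2F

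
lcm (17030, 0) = 0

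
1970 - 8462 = -6492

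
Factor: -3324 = -1*2^2*3^1*277^1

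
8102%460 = 282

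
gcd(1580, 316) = 316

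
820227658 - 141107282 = 679120376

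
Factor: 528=2^4 * 3^1 * 11^1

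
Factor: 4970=2^1 * 5^1 * 7^1 * 71^1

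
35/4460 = 7/892 ≈ 0.00785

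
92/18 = 46/9 ≈ 5.11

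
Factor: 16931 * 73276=2^2 * 7^1 * 2617^1 * 16931^1=1240635956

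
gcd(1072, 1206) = 134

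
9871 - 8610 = 1261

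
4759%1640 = 1479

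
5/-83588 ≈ -0.0000598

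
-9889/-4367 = 2+105/397 ≈ 2.26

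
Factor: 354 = 2^1 * 3^1 * 59^1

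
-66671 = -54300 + -12371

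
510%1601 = 510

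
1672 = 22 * 76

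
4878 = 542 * 9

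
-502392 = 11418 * (-44)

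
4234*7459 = 31581406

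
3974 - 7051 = -3077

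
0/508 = 0 = 0.00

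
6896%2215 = 251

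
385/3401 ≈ 0.113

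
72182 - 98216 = -26034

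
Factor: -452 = -1*2^2*113^1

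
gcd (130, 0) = 130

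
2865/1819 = 1 + 1046/1819 ≈ 1.58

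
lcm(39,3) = 39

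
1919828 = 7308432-5388604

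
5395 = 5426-31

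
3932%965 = 72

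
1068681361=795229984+273451377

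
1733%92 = 77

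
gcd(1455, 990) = 15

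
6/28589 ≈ 0.000210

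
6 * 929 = 5574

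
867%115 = 62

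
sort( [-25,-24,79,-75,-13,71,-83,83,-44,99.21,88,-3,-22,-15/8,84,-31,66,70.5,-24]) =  [-83,-75,-44,-31,-25,-24,-24,-22,-13,-3,-15/8,66,70.5,71,79,83,84,88,99.21]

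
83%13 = 5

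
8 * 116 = 928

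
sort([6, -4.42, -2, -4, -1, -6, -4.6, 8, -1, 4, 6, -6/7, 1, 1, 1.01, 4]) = [-6, -4.6, -4.42, -4, -2, -1, -1, -6/7, 1, 1, 1.01, 4, 4, 6, 6, 8]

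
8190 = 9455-1265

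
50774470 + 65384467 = 116158937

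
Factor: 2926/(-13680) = -1*2^(-3)*3^(-2)*5^(-1)*7^1*11^1 = -77/360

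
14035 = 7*2005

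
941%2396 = 941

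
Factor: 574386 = 2^1 * 3^1 * 95731^1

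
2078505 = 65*31977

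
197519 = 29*6811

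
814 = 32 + 782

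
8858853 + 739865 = 9598718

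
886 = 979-93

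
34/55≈0.618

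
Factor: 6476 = 2^2*1619^1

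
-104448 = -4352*24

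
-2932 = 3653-6585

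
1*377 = 377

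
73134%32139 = 8856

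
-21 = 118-139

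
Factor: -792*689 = -1*2^3*3^2*11^1*13^1*53^1 = -545688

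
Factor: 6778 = 2^1*3389^1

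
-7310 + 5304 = -2006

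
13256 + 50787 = 64043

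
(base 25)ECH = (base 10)9067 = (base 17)1E66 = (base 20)12D7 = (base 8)21553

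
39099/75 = 521+8/25 = 521.32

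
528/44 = 12 = 12.00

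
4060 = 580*7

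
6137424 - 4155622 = 1981802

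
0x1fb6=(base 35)6lx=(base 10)8118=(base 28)a9q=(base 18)1710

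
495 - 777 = -282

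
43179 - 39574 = 3605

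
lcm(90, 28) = 1260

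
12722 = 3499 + 9223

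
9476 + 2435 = 11911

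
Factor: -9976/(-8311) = 2^3*29^1*43^1*8311^(-1)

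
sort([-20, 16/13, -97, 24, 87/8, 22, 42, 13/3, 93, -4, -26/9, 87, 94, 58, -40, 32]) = [-97, -40, -20, -4, -26/9, 16/13, 13/3, 87/8, 22, 24, 32, 42, 58, 87, 93, 94]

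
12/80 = 3/20 = 0.15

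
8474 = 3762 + 4712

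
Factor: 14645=5^1 * 29^1 * 101^1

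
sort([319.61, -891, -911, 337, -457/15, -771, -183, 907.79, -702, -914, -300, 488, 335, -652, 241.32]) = [-914, -911, -891, -771, -702, -652, -300, -183, -457/15, 241.32, 319.61, 335, 337, 488, 907.79]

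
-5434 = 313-5747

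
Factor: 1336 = 2^3*167^1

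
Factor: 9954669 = 3^1*3318223^1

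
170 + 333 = 503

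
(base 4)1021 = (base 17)45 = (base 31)2b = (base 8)111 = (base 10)73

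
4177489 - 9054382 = -4876893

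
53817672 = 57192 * 941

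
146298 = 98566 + 47732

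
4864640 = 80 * 60808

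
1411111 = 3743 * 377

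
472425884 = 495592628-23166744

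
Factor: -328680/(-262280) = 3^2 * 11^1 * 79^(-1) = 99/79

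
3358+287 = 3645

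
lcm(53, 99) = 5247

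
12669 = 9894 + 2775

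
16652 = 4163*4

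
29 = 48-19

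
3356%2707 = 649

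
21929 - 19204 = 2725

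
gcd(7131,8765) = 1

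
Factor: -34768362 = -1 * 2^1 * 3^1 * 5794727^1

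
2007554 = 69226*29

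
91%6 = 1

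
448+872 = 1320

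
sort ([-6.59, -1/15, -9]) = [-9, -6.59, -1/15]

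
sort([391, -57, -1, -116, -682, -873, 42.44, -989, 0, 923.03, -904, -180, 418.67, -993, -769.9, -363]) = [-993, -989, -904, -873, -769.9, -682, -363, -180, -116, -57, -1, 0, 42.44, 391, 418.67, 923.03]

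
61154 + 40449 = 101603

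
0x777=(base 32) 1rn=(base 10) 1911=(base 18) 5g3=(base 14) 9a7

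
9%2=1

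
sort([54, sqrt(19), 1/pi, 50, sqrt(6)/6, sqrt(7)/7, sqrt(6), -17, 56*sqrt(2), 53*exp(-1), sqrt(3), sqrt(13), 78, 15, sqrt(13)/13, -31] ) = [-31, -17, sqrt(13)/13, 1/pi, sqrt(7)/7, sqrt(6)/6, sqrt(3), sqrt(6), sqrt(13), sqrt(19), 15, 53*exp(-1), 50, 54, 78, 56*sqrt(2)] 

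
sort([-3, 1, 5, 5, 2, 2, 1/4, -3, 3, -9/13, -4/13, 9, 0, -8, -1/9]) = [-8, -3, -3, -9/13, -4/13, -1/9, 0, 1/4, 1, 2, 2, 3, 5, 5, 9]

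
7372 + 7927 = 15299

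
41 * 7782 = 319062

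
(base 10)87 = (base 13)69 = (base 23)3i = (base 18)4f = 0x57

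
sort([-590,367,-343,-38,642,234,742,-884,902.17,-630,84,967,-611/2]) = [-884,-630,-590,-343,-611/2,-38,84,234,367,642,742,902.17,967]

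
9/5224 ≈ 0.00172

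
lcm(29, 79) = 2291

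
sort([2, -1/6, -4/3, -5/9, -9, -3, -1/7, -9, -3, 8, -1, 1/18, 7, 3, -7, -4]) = [-9, -9, -7, -4, -3, -3, -4/3, -1, -5/9, -1/6, -1/7, 1/18, 2, 3, 7, 8]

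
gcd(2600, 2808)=104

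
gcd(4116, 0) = 4116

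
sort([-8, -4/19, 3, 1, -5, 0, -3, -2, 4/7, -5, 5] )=[-8, -5, -5, -3, -2, -4/19, 0, 4/7, 1, 3, 5] 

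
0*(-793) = 0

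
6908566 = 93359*74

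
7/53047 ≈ 0.000132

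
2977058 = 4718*631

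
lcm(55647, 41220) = 1112940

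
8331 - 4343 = 3988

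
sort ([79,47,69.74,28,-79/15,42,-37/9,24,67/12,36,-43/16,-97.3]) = [-97.3,-79/15,-37/9,-43/16,67/12,24,28,36,42,47,69.74,79]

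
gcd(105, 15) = 15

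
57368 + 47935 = 105303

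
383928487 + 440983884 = 824912371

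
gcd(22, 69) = 1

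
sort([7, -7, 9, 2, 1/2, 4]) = [-7, 1/2, 2, 4, 7, 9]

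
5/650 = 1/130 ≈ 0.00769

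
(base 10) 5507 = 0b1010110000011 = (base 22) b87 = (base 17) 120g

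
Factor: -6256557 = -1*3^2*313^1*2221^1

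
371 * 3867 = 1434657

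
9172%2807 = 751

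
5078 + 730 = 5808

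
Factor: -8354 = -1*2^1*4177^1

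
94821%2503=2210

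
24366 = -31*(-786) 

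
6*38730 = 232380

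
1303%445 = 413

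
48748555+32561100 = 81309655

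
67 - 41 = 26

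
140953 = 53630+87323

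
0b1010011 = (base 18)4b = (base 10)83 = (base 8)123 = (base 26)35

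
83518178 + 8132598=91650776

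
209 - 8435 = -8226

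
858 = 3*286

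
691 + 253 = 944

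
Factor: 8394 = 2^1 * 3^1 * 1399^1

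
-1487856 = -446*3336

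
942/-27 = -34-8/9 ≈ -34.89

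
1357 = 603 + 754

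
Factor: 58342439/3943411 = 71^(-1)*55541^(-1)*58342439^1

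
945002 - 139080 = 805922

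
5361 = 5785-424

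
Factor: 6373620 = 2^2 * 3^3 * 5^1 * 11^1 * 29^1 * 37^1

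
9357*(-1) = -9357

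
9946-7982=1964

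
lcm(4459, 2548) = 17836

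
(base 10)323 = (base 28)bf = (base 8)503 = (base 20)g3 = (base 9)388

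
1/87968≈0.0000114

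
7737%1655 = 1117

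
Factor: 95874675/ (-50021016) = -1*2^ (-3)*5^2*13^1*107^1*919^1*2084209^ (-1) = -31958225/16673672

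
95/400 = 19/80 ≈ 0.238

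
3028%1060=908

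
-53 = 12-65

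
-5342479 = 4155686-9498165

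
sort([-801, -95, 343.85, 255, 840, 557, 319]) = [-801, -95, 255, 319, 343.85, 557, 840]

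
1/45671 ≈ 0.0000219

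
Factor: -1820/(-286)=2^1 * 5^1 * 7^1 * 11^(-1)=70/11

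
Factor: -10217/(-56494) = 2^(-1) * 17^1 * 47^(-1) = 17/94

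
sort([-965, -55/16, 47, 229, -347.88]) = [-965, -347.88, -55/16, 47, 229]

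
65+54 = 119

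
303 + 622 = 925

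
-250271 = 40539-290810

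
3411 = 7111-3700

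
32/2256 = 2/141 ≈ 0.0142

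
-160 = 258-418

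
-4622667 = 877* (-5271)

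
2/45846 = 1/22923 ≈ 0.0000436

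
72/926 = 36/463 ≈ 0.0778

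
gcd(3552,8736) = 96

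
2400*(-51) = -122400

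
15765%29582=15765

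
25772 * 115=2963780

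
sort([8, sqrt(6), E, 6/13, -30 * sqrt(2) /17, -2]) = [-30 * sqrt(2) /17, -2, 6/13, sqrt(6), E, 8]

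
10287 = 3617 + 6670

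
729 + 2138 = 2867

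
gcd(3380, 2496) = 52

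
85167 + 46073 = 131240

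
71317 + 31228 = 102545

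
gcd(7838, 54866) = 7838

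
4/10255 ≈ 0.000390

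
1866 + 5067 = 6933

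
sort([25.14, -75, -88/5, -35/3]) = [-75, -88/5, -35/3, 25.14]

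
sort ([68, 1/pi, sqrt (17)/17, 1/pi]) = [sqrt (17)/17, 1/pi, 1/pi, 68]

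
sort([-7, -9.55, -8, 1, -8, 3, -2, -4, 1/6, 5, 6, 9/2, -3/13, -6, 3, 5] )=[-9.55, -8, -8, -7, -6, -4, -2, -3/13, 1/6, 1, 3, 3, 9/2, 5, 5, 6] 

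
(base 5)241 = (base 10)71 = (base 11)65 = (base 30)2b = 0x47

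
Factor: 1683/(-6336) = -1*2^(-6)*17^1 = -17/64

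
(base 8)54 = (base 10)44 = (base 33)1b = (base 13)35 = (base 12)38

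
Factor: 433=433^1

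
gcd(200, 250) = 50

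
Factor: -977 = -1*977^1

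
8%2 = 0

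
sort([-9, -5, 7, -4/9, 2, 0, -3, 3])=[-9, -5, -3, -4/9, 0, 2, 3, 7]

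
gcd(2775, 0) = 2775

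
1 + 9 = 10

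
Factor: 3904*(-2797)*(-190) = 2^7*5^1*19^1*61^1*2797^1 = 2074702720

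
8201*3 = 24603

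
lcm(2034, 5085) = 10170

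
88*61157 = 5381816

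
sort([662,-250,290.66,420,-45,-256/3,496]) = [-250,-256/3,-45,290.66,420,496,662]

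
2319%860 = 599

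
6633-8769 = -2136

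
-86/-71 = 1 + 15/71 ≈ 1.21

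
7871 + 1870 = 9741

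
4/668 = 1/167 ≈ 0.00599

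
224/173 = 1 + 51/173≈1.29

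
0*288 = 0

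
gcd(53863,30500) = 61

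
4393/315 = 13 + 298/315≈13.95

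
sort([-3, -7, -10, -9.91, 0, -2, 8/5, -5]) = [-10, -9.91, -7, -5, -3, -2, 0, 8/5]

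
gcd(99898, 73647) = 1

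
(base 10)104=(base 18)5e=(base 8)150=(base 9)125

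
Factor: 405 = 3^4*5^1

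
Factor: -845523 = -1 * 3^2 * 7^1 * 13421^1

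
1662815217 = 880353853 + 782461364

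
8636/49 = 176 + 12/49 ≈ 176.24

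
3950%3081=869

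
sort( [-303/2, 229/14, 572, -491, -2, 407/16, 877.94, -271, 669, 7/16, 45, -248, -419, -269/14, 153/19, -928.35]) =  [-928.35, -491, -419, -271, -248, -303/2, -269/14, -2, 7/16, 153/19, 229/14, 407/16, 45, 572, 669, 877.94]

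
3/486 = 1/162 ≈ 0.00617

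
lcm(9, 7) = 63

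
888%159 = 93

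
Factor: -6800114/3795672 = -1*2^(-2)*3^(-1)*89^(-1)*113^1*1777^(-1)*30089^1 = -3400057/1897836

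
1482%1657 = 1482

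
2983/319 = 9+112/319 ≈ 9.35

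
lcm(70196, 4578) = 210588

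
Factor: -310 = -1 * 2^1 * 5^1 * 31^1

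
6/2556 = 1/426 ≈ 0.00235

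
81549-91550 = -10001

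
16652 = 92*181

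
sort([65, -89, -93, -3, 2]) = [-93, -89, -3, 2, 65]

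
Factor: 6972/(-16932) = -1*7^1*17^(-1) = -7/17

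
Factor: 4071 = 3^1*23^1*59^1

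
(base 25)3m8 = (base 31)2gf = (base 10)2433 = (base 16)981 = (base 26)3ff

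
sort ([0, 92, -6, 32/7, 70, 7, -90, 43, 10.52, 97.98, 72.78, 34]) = [-90, -6, 0, 32/7, 7, 10.52, 34, 43, 70, 72.78, 92, 97.98]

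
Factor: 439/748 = 2^(-2) * 11^(-1) * 17^(-1) * 439^1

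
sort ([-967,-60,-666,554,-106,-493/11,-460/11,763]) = [-967,-666,-106,-60,-493/11,-460/11,554,763]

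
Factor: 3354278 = 2^1*499^1*3361^1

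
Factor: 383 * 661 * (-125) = -1 * 5^3 * 383^1 * 661^1 = -31645375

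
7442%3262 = 918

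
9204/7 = 1314 + 6/7≈1314.86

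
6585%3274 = 37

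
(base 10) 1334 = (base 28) 1ji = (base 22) 2ge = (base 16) 536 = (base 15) 5de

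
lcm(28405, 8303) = 539695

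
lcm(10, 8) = 40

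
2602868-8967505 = -6364637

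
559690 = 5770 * 97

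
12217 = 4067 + 8150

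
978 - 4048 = -3070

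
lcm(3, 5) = 15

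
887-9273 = -8386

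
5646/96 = 941/16 ≈ 58.81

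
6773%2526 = 1721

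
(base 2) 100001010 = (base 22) c2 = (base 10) 266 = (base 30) 8q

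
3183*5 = 15915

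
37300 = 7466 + 29834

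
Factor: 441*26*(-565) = -1*2^1*3^2*5^1*7^2*13^1*113^1 = -6478290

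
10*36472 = 364720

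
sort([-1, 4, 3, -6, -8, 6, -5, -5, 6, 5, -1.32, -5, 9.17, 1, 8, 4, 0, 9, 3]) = [-8, -6, -5, -5, -5, -1.32, -1, 0, 1, 3, 3, 4, 4, 5, 6, 6, 8, 9, 9.17]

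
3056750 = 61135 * 50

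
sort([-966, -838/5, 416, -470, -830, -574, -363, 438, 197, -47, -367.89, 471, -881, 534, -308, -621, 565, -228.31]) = [-966, -881, -830, -621, -574, -470, -367.89, -363, -308, -228.31, -838/5, -47, 197, 416, 438, 471, 534, 565]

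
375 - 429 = -54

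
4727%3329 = 1398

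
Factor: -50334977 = -1 * 7^1 * 11^1 * 17^1 * 38453^1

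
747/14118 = 249/4706 ≈ 0.0529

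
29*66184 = 1919336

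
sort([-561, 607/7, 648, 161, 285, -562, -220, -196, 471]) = [-562, -561, -220, -196, 607/7, 161, 285, 471, 648]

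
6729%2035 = 624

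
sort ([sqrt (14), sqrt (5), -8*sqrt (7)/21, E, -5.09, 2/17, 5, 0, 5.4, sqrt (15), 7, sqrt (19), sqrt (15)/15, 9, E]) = [-5.09, -8*sqrt (7)/21, 0, 2/17, sqrt (15)/15, sqrt (5), E, E, sqrt (14), sqrt (15), sqrt (19), 5, 5.4, 7, 9]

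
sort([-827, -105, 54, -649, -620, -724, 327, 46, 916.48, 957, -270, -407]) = [-827, -724, -649, -620, -407, -270, -105, 46, 54, 327, 916.48, 957]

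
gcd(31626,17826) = 6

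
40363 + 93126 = 133489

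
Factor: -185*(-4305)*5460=2^2*3^2*5^3*7^2*13^1*37^1*41^1=4348480500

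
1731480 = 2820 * 614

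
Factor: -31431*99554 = -1*2^1*3^1*7^1*13^1*547^1*10477^1 = -3129081774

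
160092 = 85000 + 75092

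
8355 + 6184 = 14539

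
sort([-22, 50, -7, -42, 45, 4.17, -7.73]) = [-42, -22, -7.73, -7, 4.17, 45, 50]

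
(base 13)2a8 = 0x1dc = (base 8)734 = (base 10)476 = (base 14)260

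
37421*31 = 1160051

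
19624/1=19624=19624.00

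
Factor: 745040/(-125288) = -1 * 2^1 * 5^1 * 67^1 * 139^1 * 15661^(-1) = -93130/15661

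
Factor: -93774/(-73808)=2^(-3) * 3^1 * 7^(-1) * 659^(-1) * 15629^1=46887/36904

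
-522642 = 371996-894638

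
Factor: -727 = -1*727^1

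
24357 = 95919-71562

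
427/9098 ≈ 0.0469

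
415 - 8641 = -8226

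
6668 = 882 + 5786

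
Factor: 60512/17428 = 2^3 * 31^1 * 61^1 * 4357^(-1) = 15128/4357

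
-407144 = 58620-465764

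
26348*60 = 1580880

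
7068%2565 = 1938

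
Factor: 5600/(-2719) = -1 * 2^5 * 5^2 * 7^1 * 2719^(-1)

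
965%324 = 317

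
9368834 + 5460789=14829623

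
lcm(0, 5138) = 0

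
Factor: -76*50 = -1*2^3*5^2*19^1 = -3800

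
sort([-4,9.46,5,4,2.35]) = [-4,2.35,4,5,9.46]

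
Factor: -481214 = -1*2^1*240607^1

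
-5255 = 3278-8533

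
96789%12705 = 7854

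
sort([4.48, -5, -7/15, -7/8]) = [-5, -7/8, -7/15, 4.48]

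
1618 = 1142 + 476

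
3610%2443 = 1167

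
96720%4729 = 2140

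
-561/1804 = -51/164 ≈ -0.311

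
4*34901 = 139604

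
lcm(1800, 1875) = 45000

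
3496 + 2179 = 5675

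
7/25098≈0.000279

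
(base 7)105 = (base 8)66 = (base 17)33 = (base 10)54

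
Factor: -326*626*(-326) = 2^3*163^2*313^1 = 66528776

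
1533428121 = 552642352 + 980785769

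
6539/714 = 9 + 113/714≈9.16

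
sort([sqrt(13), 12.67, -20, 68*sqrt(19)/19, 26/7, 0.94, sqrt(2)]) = [-20, 0.94, sqrt(2), sqrt(13), 26/7, 12.67, 68*sqrt(19)/19]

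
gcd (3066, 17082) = 438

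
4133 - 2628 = 1505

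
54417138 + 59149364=113566502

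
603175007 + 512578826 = 1115753833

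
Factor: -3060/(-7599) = 2^2*3^1*5^1*149^(-1) = 60/149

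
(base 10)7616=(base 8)16700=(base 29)91i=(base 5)220431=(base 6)55132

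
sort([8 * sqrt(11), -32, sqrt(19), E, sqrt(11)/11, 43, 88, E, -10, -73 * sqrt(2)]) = [-73 * sqrt(2), -32, -10, sqrt(11)/11, E, E, sqrt(19), 8 * sqrt(11), 43, 88]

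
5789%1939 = 1911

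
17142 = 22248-5106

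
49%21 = 7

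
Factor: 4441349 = 11^1*61^1*6619^1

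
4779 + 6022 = 10801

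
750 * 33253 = 24939750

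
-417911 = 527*(-793)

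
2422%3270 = 2422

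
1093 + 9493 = 10586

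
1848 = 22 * 84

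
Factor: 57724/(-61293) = -1*2^2*3^(-1)*14431^1*20431^(-1) 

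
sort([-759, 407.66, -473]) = [-759, -473, 407.66]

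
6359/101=62+97/101 ≈ 62.96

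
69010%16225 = 4110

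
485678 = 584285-98607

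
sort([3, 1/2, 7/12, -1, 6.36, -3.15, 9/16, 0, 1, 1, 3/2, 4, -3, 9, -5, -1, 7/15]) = [-5, -3.15, -3, -1, -1, 0, 7/15, 1/2, 9/16, 7/12, 1, 1, 3/2, 3, 4, 6.36, 9]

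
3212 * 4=12848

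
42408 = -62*(-684)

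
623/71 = 8 + 55/71 ≈ 8.77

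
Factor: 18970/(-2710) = -1 * 7^1 = -7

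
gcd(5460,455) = 455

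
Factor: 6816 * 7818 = 2^6 * 3^2 * 71^1 * 1303^1 = 53287488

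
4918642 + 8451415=13370057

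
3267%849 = 720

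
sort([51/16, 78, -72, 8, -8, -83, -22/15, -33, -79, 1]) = [-83, -79, -72, -33, -8, -22/15, 1, 51/16, 8, 78]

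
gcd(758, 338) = 2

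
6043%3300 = 2743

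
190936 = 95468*2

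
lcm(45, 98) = 4410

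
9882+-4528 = 5354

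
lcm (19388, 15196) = 562252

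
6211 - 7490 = -1279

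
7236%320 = 196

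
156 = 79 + 77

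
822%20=2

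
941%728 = 213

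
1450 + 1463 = 2913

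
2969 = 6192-3223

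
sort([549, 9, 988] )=[9, 549, 988] 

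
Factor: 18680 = 2^3 * 5^1 * 467^1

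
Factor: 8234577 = 3^2*13^1*70381^1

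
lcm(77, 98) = 1078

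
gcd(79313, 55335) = 1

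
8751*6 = 52506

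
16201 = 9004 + 7197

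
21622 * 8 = 172976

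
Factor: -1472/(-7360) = 5^(-1) = 1/5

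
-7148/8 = -893-1/2 = -893.50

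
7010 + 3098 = 10108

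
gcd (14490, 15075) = 45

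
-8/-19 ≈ 0.421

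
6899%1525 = 799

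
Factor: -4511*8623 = -1*13^1*347^1*8623^1 = -38898353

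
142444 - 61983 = 80461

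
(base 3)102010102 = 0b1111110101111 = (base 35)6lq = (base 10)8111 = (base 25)cob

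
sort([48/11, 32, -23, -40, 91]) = [-40, -23, 48/11, 32, 91]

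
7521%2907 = 1707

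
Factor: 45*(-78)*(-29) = 2^1*3^3*5^1*13^1*29^1 = 101790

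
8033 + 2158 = 10191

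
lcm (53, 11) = 583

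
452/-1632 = -113/408 ≈ -0.277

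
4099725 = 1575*2603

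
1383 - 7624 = -6241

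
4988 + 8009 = 12997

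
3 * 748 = 2244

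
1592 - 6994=-5402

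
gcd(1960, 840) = 280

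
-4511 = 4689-9200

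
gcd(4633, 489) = 1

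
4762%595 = 2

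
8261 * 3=24783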